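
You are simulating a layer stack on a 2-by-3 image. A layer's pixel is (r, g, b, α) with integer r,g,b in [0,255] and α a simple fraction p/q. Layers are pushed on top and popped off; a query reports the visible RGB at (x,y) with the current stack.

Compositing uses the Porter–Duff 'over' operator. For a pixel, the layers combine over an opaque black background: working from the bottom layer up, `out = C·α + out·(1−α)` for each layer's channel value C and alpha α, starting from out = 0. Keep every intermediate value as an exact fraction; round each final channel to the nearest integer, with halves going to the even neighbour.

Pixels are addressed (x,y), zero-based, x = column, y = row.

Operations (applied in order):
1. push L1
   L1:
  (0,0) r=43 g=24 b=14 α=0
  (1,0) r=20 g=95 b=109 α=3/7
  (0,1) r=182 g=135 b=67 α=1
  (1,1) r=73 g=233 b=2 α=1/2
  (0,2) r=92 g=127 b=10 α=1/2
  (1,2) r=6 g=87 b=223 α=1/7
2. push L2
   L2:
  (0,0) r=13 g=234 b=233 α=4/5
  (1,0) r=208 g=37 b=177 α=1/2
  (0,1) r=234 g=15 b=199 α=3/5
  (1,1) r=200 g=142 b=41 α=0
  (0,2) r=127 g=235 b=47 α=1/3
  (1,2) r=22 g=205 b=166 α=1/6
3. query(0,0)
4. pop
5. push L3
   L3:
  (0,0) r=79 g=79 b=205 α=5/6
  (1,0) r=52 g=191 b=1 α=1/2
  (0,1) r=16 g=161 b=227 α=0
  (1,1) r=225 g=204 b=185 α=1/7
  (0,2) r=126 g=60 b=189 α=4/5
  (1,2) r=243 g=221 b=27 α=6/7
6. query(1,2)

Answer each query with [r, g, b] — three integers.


(0,0) stack=L1,L2; from [0,0,0]:
+L1 (α=0) → [0, 0, 0]
+L2 (α=4/5) → [52/5, 936/5, 932/5]
→ [10, 187, 186]

at x=1,y=2 over L1,L3:
after L1 α=1/7: [6/7, 87/7, 223/7]
after L3 α=6/7: [10212/49, 9369/49, 1357/49]
rounded: [208, 191, 28]


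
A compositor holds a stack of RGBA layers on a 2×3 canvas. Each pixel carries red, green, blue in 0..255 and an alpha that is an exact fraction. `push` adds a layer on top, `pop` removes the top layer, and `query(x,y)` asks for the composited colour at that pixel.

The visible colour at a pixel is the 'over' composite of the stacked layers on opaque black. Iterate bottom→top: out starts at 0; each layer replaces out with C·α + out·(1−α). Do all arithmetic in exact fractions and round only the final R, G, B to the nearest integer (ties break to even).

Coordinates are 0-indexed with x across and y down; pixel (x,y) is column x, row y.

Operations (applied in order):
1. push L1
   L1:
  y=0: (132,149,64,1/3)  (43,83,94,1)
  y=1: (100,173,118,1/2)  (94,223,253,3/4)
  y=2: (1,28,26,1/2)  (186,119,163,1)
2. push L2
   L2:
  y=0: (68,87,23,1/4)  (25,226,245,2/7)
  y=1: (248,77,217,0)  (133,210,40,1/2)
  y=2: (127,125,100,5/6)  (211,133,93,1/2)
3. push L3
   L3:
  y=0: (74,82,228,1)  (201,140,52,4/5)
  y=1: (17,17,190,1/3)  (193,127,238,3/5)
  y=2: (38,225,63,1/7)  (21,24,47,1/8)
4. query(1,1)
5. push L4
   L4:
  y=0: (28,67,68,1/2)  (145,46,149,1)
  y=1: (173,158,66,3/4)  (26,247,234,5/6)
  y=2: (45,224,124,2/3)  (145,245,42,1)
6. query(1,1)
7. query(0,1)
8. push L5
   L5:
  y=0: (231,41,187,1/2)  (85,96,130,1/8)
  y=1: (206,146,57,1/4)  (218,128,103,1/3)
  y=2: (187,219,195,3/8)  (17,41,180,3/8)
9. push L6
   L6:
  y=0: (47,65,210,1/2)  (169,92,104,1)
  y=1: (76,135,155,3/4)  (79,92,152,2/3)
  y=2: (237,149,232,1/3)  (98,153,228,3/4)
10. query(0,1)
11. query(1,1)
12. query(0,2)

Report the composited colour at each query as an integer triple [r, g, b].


query (1,1) [L1,L2,L3] — begin 0,0,0
+L1 (α=3/4) → [141/2, 669/4, 759/4]
+L2 (α=1/2) → [407/4, 1509/8, 919/8]
+L3 (α=3/5) → [313/2, 3033/20, 755/4]
rounded: [156, 152, 189]

query (1,1) [L1,L2,L3,L4] — begin 0,0,0
L1 α=3/4: [141/2, 669/4, 759/4]
L2 α=1/2: [407/4, 1509/8, 919/8]
L3 α=3/5: [313/2, 3033/20, 755/4]
L4 α=5/6: [191/4, 27733/120, 5435/24]
rounded: [48, 231, 226]

query (0,1) [L1,L2,L3,L4] — begin 0,0,0
+L1 (α=1/2) → [50, 173/2, 59]
+L2 (α=0) → [50, 173/2, 59]
+L3 (α=1/3) → [39, 190/3, 308/3]
+L4 (α=3/4) → [279/2, 403/3, 451/6]
→ [140, 134, 75]

query (0,1) [L1,L2,L3,L4,L5,L6] — begin 0,0,0
L1 α=1/2: [50, 173/2, 59]
L2 α=0: [50, 173/2, 59]
L3 α=1/3: [39, 190/3, 308/3]
L4 α=3/4: [279/2, 403/3, 451/6]
L5 α=1/4: [1249/8, 549/4, 565/8]
L6 α=3/4: [3073/32, 2169/16, 4285/32]
= [96, 136, 134]

query (1,1) [L1,L2,L3,L4,L5,L6] — begin 0,0,0
L1 α=3/4: [141/2, 669/4, 759/4]
L2 α=1/2: [407/4, 1509/8, 919/8]
L3 α=3/5: [313/2, 3033/20, 755/4]
L4 α=5/6: [191/4, 27733/120, 5435/24]
L5 α=1/3: [209/2, 35413/180, 6671/36]
L6 α=2/3: [175/2, 68533/540, 17615/108]
= [88, 127, 163]

(0,2) stack=L1,L2,L3,L4,L5,L6; from [0,0,0]:
after L1 α=1/2: [1/2, 14, 13]
after L2 α=5/6: [1271/12, 213/2, 171/2]
after L3 α=1/7: [1347/14, 864/7, 576/7]
after L4 α=2/3: [869/14, 4000/21, 2312/21]
after L5 α=3/8: [12199/112, 33797/168, 23845/168]
after L6 α=1/3: [25471/168, 46313/252, 43333/252]
= [152, 184, 172]


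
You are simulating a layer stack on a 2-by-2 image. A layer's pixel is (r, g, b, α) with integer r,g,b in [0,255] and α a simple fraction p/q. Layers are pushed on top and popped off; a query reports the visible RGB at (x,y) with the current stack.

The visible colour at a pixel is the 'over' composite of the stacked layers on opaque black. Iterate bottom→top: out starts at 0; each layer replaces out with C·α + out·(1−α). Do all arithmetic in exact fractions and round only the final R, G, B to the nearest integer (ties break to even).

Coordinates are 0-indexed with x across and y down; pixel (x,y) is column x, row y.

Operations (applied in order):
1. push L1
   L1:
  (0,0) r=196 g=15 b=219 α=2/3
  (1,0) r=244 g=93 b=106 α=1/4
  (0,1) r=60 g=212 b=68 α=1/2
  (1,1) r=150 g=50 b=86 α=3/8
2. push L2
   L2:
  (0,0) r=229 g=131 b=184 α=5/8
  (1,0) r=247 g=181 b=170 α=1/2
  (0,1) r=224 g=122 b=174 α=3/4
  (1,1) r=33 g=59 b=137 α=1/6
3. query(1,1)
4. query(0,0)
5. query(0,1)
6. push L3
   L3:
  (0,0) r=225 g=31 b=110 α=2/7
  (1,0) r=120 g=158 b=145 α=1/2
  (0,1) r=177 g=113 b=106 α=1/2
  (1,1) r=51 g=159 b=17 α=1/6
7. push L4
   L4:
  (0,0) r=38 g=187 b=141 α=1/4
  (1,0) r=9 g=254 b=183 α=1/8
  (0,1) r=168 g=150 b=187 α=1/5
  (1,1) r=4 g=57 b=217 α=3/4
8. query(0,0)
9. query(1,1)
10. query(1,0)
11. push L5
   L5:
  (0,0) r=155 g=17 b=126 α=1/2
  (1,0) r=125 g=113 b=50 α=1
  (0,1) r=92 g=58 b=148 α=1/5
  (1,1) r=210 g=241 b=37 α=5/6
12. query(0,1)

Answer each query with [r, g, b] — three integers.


query (1,1) [L1,L2] — begin 0,0,0
+L1 (α=3/8) → [225/4, 75/4, 129/4]
+L2 (α=1/6) → [419/8, 611/24, 1193/24]
= [52, 25, 50]

query (0,0) [L1,L2] — begin 0,0,0
L1 α=2/3: [392/3, 10, 146]
L2 α=5/8: [1537/8, 685/8, 679/4]
= [192, 86, 170]

(0,1) stack=L1,L2; from [0,0,0]:
L1 α=1/2: [30, 106, 34]
L2 α=3/4: [351/2, 118, 139]
rounded: [176, 118, 139]

(0,0) stack=L1,L2,L3,L4; from [0,0,0]:
after L1 α=2/3: [392/3, 10, 146]
after L2 α=5/8: [1537/8, 685/8, 679/4]
after L3 α=2/7: [11285/56, 3921/56, 4275/28]
after L4 α=1/4: [35983/224, 22235/224, 16773/112]
→ [161, 99, 150]

(1,1) stack=L1,L2,L3,L4; from [0,0,0]:
L1 α=3/8: [225/4, 75/4, 129/4]
L2 α=1/6: [419/8, 611/24, 1193/24]
L3 α=1/6: [2503/48, 6871/144, 6373/144]
L4 α=3/4: [3079/192, 31495/576, 100117/576]
rounded: [16, 55, 174]

(1,0) stack=L1,L2,L3,L4; from [0,0,0]:
+L1 (α=1/4) → [61, 93/4, 53/2]
+L2 (α=1/2) → [154, 817/8, 393/4]
+L3 (α=1/2) → [137, 2081/16, 973/8]
+L4 (α=1/8) → [121, 18631/128, 8275/64]
rounded: [121, 146, 129]

at x=0,y=1 over L1,L2,L3,L4,L5:
L1 α=1/2: [30, 106, 34]
L2 α=3/4: [351/2, 118, 139]
L3 α=1/2: [705/4, 231/2, 245/2]
L4 α=1/5: [873/5, 612/5, 677/5]
L5 α=1/5: [3952/25, 2738/25, 3448/25]
→ [158, 110, 138]


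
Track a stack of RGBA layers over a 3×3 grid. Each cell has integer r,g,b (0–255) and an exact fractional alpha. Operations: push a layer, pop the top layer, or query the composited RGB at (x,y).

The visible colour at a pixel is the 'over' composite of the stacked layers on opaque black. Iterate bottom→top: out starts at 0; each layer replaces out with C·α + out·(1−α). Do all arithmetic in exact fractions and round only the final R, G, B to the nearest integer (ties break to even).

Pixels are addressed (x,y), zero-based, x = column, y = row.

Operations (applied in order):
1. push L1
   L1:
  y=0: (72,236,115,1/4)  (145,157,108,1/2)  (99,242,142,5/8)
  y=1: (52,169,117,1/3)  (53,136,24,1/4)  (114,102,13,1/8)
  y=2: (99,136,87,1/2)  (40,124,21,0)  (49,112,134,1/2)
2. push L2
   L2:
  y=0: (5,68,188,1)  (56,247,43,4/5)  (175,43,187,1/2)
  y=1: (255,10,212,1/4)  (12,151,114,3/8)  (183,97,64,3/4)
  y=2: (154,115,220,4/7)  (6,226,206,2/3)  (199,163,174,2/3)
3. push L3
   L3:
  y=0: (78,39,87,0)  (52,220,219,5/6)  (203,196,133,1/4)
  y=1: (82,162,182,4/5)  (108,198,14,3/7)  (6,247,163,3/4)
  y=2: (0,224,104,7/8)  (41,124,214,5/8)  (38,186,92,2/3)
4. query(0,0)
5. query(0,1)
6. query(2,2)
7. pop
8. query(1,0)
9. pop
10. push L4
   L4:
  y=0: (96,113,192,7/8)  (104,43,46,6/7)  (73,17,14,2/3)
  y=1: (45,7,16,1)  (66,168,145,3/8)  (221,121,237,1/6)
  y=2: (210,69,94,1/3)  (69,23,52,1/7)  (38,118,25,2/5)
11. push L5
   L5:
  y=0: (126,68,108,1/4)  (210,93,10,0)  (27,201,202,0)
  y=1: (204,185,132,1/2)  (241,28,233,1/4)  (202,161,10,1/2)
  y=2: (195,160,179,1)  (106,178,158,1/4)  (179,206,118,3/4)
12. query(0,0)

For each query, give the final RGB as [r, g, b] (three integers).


(0,0) stack=L1,L2,L3; from [0,0,0]:
+L1 (α=1/4) → [18, 59, 115/4]
+L2 (α=1) → [5, 68, 188]
+L3 (α=0) → [5, 68, 188]
→ [5, 68, 188]

at x=0,y=1 over L1,L2,L3:
L1 α=1/3: [52/3, 169/3, 39]
L2 α=1/4: [307/4, 179/4, 329/4]
L3 α=4/5: [1619/20, 2771/20, 3241/20]
= [81, 139, 162]

query (2,2) [L1,L2,L3] — begin 0,0,0
L1 α=1/2: [49/2, 56, 67]
L2 α=2/3: [845/6, 382/3, 415/3]
L3 α=2/3: [1301/18, 1498/9, 967/9]
→ [72, 166, 107]

query (1,0) [L1,L2] — begin 0,0,0
L1 α=1/2: [145/2, 157/2, 54]
L2 α=4/5: [593/10, 2133/10, 226/5]
= [59, 213, 45]

at x=0,y=0 over L1,L4,L5:
L1 α=1/4: [18, 59, 115/4]
L4 α=7/8: [345/4, 425/4, 5491/32]
L5 α=1/4: [1539/16, 1547/16, 19929/128]
→ [96, 97, 156]


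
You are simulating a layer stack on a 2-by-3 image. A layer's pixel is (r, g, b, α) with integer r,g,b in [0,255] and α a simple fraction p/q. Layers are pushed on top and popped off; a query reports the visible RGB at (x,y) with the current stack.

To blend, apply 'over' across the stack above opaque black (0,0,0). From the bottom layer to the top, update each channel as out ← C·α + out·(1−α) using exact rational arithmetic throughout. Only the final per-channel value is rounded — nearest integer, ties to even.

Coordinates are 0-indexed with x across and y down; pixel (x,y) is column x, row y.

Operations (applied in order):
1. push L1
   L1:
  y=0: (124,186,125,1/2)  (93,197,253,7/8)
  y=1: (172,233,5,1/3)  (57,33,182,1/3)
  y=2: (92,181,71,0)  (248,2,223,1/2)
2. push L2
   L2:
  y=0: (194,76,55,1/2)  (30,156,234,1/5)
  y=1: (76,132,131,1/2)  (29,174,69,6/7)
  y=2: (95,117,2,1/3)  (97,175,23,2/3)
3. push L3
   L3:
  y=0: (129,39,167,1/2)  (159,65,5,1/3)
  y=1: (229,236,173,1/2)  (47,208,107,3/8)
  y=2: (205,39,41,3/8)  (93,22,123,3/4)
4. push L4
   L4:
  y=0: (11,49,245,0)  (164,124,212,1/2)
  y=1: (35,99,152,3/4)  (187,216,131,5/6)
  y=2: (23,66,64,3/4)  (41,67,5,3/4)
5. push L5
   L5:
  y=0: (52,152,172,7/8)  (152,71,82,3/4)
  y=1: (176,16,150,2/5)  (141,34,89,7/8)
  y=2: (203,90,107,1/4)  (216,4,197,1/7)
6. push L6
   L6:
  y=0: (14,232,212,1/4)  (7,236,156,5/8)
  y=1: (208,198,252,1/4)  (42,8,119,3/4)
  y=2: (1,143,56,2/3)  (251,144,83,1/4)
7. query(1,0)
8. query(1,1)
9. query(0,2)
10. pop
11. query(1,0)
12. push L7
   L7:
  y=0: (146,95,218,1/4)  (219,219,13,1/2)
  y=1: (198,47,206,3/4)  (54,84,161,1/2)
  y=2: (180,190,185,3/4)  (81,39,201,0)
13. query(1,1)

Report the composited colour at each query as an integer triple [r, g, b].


at x=1,y=0 over L1,L2,L3,L4,L5,L6:
after L1 α=7/8: [651/8, 1379/8, 1771/8]
after L2 α=1/5: [711/10, 1691/10, 2239/10]
after L3 α=1/3: [502/5, 672/5, 2264/15]
after L4 α=1/2: [661/5, 646/5, 2722/15]
after L5 α=3/4: [2941/20, 1711/20, 1603/15]
after L6 α=5/8: [9523/160, 28733/160, 5503/40]
rounded: [60, 180, 138]

at x=1,y=1 over L1,L2,L3,L4,L5,L6:
after L1 α=1/3: [19, 11, 182/3]
after L2 α=6/7: [193/7, 1055/7, 1424/21]
after L3 α=3/8: [244/7, 9643/56, 13861/168]
after L4 α=5/6: [2263/14, 70123/336, 123901/1008]
after L5 α=7/8: [16081/112, 150091/2688, 751885/8064]
after L6 α=3/4: [30193/448, 214603/10752, 3630733/32256]
→ [67, 20, 113]

(0,2) stack=L1,L2,L3,L4,L5,L6; from [0,0,0]:
L1 α=0: [0, 0, 0]
L2 α=1/3: [95/3, 39, 2/3]
L3 α=3/8: [290/3, 39, 379/24]
L4 α=3/4: [497/12, 237/4, 4987/96]
L5 α=1/4: [1309/16, 1071/16, 8411/128]
L6 α=2/3: [447/16, 5647/48, 22747/384]
→ [28, 118, 59]

(1,0) stack=L1,L2,L3,L4,L5; from [0,0,0]:
after L1 α=7/8: [651/8, 1379/8, 1771/8]
after L2 α=1/5: [711/10, 1691/10, 2239/10]
after L3 α=1/3: [502/5, 672/5, 2264/15]
after L4 α=1/2: [661/5, 646/5, 2722/15]
after L5 α=3/4: [2941/20, 1711/20, 1603/15]
rounded: [147, 86, 107]

(1,1) stack=L1,L2,L3,L4,L5,L7; from [0,0,0]:
after L1 α=1/3: [19, 11, 182/3]
after L2 α=6/7: [193/7, 1055/7, 1424/21]
after L3 α=3/8: [244/7, 9643/56, 13861/168]
after L4 α=5/6: [2263/14, 70123/336, 123901/1008]
after L5 α=7/8: [16081/112, 150091/2688, 751885/8064]
after L7 α=1/2: [22129/224, 375883/5376, 2050189/16128]
= [99, 70, 127]


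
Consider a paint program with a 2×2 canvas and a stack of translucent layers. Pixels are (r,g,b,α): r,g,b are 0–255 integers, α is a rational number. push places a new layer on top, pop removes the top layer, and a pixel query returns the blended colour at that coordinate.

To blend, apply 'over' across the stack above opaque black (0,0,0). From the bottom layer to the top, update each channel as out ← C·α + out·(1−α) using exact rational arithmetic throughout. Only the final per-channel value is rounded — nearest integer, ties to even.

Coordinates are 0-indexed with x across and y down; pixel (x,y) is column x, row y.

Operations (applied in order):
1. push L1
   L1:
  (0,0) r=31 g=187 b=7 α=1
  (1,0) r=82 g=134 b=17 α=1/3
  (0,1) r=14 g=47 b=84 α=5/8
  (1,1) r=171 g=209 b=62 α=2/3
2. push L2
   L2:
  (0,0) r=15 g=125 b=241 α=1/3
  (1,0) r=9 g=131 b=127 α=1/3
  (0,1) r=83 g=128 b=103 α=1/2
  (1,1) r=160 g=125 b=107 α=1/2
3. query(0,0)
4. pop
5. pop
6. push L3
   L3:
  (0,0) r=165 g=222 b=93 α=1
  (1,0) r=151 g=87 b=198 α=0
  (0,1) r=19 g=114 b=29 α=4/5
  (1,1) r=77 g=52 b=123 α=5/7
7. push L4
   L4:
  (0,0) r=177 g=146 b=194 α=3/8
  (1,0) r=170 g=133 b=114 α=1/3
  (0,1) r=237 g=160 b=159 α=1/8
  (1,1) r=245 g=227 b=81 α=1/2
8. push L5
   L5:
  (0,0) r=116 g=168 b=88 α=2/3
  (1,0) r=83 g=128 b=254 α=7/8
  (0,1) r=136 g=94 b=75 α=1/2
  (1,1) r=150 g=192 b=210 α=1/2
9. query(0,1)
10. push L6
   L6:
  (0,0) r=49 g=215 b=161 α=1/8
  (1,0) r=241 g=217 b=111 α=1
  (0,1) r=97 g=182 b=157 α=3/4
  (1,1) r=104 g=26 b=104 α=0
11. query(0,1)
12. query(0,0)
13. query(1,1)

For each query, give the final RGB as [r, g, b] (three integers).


query (0,0) [L1,L2] — begin 0,0,0
+L1 (α=1) → [31, 187, 7]
+L2 (α=1/3) → [77/3, 499/3, 85]
rounded: [26, 166, 85]

(0,1) stack=L3,L4,L5; from [0,0,0]:
after L3 α=4/5: [76/5, 456/5, 116/5]
after L4 α=1/8: [1717/40, 499/5, 1607/40]
after L5 α=1/2: [7157/80, 969/10, 4607/80]
→ [89, 97, 58]

at x=0,y=1 over L3,L4,L5,L6:
L3 α=4/5: [76/5, 456/5, 116/5]
L4 α=1/8: [1717/40, 499/5, 1607/40]
L5 α=1/2: [7157/80, 969/10, 4607/80]
L6 α=3/4: [30437/320, 6429/40, 42287/320]
rounded: [95, 161, 132]

query (0,0) [L3,L4,L5,L6] — begin 0,0,0
after L3 α=1: [165, 222, 93]
after L4 α=3/8: [339/2, 387/2, 1047/8]
after L5 α=2/3: [803/6, 353/2, 2455/24]
after L6 α=1/8: [5915/48, 2901/16, 21049/192]
= [123, 181, 110]

(1,1) stack=L3,L4,L5,L6; from [0,0,0]:
+L3 (α=5/7) → [55, 260/7, 615/7]
+L4 (α=1/2) → [150, 1849/14, 591/7]
+L5 (α=1/2) → [150, 4537/28, 2061/14]
+L6 (α=0) → [150, 4537/28, 2061/14]
= [150, 162, 147]


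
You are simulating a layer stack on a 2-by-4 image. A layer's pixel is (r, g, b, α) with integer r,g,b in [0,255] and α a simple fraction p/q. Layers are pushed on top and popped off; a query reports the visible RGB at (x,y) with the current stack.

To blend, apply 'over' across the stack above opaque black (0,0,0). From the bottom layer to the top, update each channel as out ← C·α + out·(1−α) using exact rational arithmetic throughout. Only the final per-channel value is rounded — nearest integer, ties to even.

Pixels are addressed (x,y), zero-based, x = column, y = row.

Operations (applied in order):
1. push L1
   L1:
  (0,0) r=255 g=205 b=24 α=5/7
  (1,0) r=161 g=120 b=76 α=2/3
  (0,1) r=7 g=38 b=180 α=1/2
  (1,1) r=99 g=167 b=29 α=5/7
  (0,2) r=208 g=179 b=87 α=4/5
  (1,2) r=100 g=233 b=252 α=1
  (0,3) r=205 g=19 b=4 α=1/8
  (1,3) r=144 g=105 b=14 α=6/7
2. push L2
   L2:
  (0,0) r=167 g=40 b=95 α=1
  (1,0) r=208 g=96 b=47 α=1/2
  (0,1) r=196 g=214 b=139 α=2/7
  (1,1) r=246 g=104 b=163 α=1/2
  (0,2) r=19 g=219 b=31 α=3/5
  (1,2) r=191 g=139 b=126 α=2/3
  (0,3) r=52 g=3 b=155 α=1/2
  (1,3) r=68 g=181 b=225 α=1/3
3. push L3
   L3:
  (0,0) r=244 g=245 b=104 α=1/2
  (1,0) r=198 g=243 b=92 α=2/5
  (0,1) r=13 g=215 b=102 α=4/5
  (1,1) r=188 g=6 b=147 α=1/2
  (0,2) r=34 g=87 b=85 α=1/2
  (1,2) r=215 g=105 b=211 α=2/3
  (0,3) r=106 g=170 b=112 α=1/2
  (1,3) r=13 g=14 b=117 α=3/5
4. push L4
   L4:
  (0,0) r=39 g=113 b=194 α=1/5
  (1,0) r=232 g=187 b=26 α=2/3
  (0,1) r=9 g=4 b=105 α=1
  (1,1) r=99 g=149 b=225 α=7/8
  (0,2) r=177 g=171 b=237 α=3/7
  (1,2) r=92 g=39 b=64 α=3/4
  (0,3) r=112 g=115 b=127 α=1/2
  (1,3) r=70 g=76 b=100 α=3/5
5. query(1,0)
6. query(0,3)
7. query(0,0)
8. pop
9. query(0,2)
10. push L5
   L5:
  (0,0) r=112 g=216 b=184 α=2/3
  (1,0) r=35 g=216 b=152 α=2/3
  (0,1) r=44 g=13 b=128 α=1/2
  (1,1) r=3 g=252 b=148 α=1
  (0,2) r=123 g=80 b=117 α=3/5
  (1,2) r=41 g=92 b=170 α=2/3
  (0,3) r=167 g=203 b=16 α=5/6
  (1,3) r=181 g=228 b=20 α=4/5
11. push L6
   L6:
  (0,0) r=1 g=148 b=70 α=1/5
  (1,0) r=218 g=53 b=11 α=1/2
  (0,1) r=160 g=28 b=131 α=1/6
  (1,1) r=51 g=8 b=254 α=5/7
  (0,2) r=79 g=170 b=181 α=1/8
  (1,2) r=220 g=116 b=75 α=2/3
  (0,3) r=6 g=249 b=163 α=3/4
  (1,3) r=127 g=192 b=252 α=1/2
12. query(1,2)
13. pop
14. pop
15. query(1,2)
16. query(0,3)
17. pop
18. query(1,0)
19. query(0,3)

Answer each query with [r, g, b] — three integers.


query (1,0) [L1,L2,L3,L4] — begin 0,0,0
+L1 (α=2/3) → [322/3, 80, 152/3]
+L2 (α=1/2) → [473/3, 88, 293/6]
+L3 (α=2/5) → [869/5, 150, 661/10]
+L4 (α=2/3) → [1063/5, 524/3, 1181/30]
→ [213, 175, 39]

query (0,3) [L1,L2,L3,L4] — begin 0,0,0
+L1 (α=1/8) → [205/8, 19/8, 1/2]
+L2 (α=1/2) → [621/16, 43/16, 311/4]
+L3 (α=1/2) → [2317/32, 2763/32, 759/8]
+L4 (α=1/2) → [5901/64, 6443/64, 1775/16]
= [92, 101, 111]

(0,0) stack=L1,L2,L3,L4; from [0,0,0]:
L1 α=5/7: [1275/7, 1025/7, 120/7]
L2 α=1: [167, 40, 95]
L3 α=1/2: [411/2, 285/2, 199/2]
L4 α=1/5: [861/5, 683/5, 592/5]
rounded: [172, 137, 118]

at x=0,y=2 over L1,L2,L3:
after L1 α=4/5: [832/5, 716/5, 348/5]
after L2 α=3/5: [1949/25, 4717/25, 1161/25]
after L3 α=1/2: [2799/50, 3446/25, 1643/25]
rounded: [56, 138, 66]

(1,2) stack=L1,L2,L3,L5,L6; from [0,0,0]:
L1 α=1: [100, 233, 252]
L2 α=2/3: [482/3, 511/3, 168]
L3 α=2/3: [1772/9, 1141/9, 590/3]
L5 α=2/3: [2510/27, 2797/27, 1610/9]
L6 α=2/3: [14390/81, 9061/81, 2960/27]
→ [178, 112, 110]

(1,2) stack=L1,L2,L3; from [0,0,0]:
+L1 (α=1) → [100, 233, 252]
+L2 (α=2/3) → [482/3, 511/3, 168]
+L3 (α=2/3) → [1772/9, 1141/9, 590/3]
→ [197, 127, 197]

(0,3) stack=L1,L2,L3; from [0,0,0]:
L1 α=1/8: [205/8, 19/8, 1/2]
L2 α=1/2: [621/16, 43/16, 311/4]
L3 α=1/2: [2317/32, 2763/32, 759/8]
= [72, 86, 95]

query (1,0) [L1,L2] — begin 0,0,0
+L1 (α=2/3) → [322/3, 80, 152/3]
+L2 (α=1/2) → [473/3, 88, 293/6]
= [158, 88, 49]

query (0,3) [L1,L2] — begin 0,0,0
after L1 α=1/8: [205/8, 19/8, 1/2]
after L2 α=1/2: [621/16, 43/16, 311/4]
→ [39, 3, 78]


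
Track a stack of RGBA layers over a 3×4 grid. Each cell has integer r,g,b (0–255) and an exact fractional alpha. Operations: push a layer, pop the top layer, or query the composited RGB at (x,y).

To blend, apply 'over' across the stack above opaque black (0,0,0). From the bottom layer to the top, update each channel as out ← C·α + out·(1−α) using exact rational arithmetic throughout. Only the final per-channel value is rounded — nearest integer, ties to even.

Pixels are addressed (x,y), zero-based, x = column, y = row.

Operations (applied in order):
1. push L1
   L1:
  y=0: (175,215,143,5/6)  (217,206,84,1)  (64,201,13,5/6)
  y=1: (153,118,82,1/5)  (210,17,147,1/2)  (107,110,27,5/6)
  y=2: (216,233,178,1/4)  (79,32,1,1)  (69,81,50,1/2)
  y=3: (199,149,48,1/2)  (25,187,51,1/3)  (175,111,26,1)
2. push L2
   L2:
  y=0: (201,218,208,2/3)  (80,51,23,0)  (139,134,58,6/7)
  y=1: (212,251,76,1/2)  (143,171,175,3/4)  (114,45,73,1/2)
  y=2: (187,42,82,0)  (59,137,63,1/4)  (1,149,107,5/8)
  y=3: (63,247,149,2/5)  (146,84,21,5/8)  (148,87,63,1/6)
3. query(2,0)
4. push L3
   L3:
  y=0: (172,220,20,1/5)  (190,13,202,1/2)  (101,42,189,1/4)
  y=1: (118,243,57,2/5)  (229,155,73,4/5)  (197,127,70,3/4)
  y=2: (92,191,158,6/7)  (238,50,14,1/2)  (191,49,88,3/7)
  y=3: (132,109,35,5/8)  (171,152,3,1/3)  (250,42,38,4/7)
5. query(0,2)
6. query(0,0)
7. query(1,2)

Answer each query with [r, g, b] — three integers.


at x=2,y=0 over L1,L2:
+L1 (α=5/6) → [160/3, 335/2, 65/6]
+L2 (α=6/7) → [2662/21, 1943/14, 2153/42]
→ [127, 139, 51]

query (0,2) [L1,L2,L3] — begin 0,0,0
L1 α=1/4: [54, 233/4, 89/2]
L2 α=0: [54, 233/4, 89/2]
L3 α=6/7: [606/7, 4817/28, 1985/14]
→ [87, 172, 142]

query (0,0) [L1,L2,L3] — begin 0,0,0
L1 α=5/6: [875/6, 1075/6, 715/6]
L2 α=2/3: [3287/18, 3691/18, 3211/18]
L3 α=1/5: [8122/45, 9362/45, 6602/45]
→ [180, 208, 147]

(1,2) stack=L1,L2,L3; from [0,0,0]:
L1 α=1: [79, 32, 1]
L2 α=1/4: [74, 233/4, 33/2]
L3 α=1/2: [156, 433/8, 61/4]
= [156, 54, 15]


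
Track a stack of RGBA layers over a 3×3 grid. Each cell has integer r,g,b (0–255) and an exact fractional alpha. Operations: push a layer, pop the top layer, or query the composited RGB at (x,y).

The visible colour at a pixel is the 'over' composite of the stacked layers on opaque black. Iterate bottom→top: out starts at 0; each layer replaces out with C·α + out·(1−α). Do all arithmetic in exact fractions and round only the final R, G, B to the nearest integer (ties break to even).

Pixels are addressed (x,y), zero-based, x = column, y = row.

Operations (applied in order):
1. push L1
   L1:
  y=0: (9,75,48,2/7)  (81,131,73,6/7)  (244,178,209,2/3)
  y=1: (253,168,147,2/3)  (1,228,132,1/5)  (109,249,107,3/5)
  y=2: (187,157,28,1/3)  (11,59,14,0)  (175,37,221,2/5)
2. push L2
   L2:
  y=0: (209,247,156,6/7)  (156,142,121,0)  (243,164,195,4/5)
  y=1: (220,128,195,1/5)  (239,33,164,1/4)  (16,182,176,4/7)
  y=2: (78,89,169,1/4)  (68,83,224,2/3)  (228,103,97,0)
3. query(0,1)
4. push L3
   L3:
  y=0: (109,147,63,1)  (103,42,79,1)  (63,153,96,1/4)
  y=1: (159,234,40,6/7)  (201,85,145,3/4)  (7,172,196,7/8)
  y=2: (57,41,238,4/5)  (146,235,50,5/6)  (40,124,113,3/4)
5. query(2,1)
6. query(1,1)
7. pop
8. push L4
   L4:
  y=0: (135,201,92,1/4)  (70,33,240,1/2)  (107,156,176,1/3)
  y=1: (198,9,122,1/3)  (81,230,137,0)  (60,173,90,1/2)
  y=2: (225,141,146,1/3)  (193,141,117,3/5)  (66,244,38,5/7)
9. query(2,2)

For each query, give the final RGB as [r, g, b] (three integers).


query (0,1) [L1,L2] — begin 0,0,0
+L1 (α=2/3) → [506/3, 112, 98]
+L2 (α=1/5) → [2684/15, 576/5, 587/5]
→ [179, 115, 117]

(2,1) stack=L1,L2,L3; from [0,0,0]:
+L1 (α=3/5) → [327/5, 747/5, 321/5]
+L2 (α=4/7) → [1301/35, 5881/35, 4483/35]
+L3 (α=7/8) → [377/35, 48021/280, 52503/280]
rounded: [11, 172, 188]

query (1,1) [L1,L2,L3] — begin 0,0,0
L1 α=1/5: [1/5, 228/5, 132/5]
L2 α=1/4: [599/10, 849/20, 304/5]
L3 α=3/4: [6629/40, 5949/80, 2479/20]
rounded: [166, 74, 124]

(2,2) stack=L1,L2,L4; from [0,0,0]:
+L1 (α=2/5) → [70, 74/5, 442/5]
+L2 (α=0) → [70, 74/5, 442/5]
+L4 (α=5/7) → [470/7, 6248/35, 262/5]
→ [67, 179, 52]


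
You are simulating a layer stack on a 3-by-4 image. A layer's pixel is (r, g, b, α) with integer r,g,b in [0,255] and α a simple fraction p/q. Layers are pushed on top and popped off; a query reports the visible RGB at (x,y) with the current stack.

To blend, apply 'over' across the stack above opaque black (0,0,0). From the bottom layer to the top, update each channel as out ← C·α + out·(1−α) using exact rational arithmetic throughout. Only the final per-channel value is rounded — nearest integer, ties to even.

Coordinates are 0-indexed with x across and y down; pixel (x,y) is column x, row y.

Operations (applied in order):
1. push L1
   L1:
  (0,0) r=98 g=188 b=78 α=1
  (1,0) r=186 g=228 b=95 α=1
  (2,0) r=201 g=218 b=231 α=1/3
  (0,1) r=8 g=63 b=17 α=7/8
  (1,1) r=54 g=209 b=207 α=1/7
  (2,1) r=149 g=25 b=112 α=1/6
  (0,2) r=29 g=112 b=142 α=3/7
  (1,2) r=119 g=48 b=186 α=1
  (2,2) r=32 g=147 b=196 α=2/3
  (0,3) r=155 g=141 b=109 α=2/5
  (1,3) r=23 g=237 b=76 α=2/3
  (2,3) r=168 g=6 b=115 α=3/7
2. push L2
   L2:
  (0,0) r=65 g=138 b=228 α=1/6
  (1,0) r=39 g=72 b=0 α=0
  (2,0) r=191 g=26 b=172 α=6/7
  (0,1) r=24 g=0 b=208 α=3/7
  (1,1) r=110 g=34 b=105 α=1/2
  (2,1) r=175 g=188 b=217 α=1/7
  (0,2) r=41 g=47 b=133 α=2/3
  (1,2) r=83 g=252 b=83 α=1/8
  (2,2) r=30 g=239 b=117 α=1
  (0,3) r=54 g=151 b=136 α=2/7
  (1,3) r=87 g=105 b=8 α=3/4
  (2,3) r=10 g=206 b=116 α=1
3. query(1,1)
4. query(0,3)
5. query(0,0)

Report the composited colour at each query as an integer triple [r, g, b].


(1,1) stack=L1,L2; from [0,0,0]:
L1 α=1/7: [54/7, 209/7, 207/7]
L2 α=1/2: [412/7, 447/14, 471/7]
→ [59, 32, 67]

query (0,3) [L1,L2] — begin 0,0,0
L1 α=2/5: [62, 282/5, 218/5]
L2 α=2/7: [418/7, 584/7, 70]
→ [60, 83, 70]

at x=0,y=0 over L1,L2:
+L1 (α=1) → [98, 188, 78]
+L2 (α=1/6) → [185/2, 539/3, 103]
rounded: [92, 180, 103]


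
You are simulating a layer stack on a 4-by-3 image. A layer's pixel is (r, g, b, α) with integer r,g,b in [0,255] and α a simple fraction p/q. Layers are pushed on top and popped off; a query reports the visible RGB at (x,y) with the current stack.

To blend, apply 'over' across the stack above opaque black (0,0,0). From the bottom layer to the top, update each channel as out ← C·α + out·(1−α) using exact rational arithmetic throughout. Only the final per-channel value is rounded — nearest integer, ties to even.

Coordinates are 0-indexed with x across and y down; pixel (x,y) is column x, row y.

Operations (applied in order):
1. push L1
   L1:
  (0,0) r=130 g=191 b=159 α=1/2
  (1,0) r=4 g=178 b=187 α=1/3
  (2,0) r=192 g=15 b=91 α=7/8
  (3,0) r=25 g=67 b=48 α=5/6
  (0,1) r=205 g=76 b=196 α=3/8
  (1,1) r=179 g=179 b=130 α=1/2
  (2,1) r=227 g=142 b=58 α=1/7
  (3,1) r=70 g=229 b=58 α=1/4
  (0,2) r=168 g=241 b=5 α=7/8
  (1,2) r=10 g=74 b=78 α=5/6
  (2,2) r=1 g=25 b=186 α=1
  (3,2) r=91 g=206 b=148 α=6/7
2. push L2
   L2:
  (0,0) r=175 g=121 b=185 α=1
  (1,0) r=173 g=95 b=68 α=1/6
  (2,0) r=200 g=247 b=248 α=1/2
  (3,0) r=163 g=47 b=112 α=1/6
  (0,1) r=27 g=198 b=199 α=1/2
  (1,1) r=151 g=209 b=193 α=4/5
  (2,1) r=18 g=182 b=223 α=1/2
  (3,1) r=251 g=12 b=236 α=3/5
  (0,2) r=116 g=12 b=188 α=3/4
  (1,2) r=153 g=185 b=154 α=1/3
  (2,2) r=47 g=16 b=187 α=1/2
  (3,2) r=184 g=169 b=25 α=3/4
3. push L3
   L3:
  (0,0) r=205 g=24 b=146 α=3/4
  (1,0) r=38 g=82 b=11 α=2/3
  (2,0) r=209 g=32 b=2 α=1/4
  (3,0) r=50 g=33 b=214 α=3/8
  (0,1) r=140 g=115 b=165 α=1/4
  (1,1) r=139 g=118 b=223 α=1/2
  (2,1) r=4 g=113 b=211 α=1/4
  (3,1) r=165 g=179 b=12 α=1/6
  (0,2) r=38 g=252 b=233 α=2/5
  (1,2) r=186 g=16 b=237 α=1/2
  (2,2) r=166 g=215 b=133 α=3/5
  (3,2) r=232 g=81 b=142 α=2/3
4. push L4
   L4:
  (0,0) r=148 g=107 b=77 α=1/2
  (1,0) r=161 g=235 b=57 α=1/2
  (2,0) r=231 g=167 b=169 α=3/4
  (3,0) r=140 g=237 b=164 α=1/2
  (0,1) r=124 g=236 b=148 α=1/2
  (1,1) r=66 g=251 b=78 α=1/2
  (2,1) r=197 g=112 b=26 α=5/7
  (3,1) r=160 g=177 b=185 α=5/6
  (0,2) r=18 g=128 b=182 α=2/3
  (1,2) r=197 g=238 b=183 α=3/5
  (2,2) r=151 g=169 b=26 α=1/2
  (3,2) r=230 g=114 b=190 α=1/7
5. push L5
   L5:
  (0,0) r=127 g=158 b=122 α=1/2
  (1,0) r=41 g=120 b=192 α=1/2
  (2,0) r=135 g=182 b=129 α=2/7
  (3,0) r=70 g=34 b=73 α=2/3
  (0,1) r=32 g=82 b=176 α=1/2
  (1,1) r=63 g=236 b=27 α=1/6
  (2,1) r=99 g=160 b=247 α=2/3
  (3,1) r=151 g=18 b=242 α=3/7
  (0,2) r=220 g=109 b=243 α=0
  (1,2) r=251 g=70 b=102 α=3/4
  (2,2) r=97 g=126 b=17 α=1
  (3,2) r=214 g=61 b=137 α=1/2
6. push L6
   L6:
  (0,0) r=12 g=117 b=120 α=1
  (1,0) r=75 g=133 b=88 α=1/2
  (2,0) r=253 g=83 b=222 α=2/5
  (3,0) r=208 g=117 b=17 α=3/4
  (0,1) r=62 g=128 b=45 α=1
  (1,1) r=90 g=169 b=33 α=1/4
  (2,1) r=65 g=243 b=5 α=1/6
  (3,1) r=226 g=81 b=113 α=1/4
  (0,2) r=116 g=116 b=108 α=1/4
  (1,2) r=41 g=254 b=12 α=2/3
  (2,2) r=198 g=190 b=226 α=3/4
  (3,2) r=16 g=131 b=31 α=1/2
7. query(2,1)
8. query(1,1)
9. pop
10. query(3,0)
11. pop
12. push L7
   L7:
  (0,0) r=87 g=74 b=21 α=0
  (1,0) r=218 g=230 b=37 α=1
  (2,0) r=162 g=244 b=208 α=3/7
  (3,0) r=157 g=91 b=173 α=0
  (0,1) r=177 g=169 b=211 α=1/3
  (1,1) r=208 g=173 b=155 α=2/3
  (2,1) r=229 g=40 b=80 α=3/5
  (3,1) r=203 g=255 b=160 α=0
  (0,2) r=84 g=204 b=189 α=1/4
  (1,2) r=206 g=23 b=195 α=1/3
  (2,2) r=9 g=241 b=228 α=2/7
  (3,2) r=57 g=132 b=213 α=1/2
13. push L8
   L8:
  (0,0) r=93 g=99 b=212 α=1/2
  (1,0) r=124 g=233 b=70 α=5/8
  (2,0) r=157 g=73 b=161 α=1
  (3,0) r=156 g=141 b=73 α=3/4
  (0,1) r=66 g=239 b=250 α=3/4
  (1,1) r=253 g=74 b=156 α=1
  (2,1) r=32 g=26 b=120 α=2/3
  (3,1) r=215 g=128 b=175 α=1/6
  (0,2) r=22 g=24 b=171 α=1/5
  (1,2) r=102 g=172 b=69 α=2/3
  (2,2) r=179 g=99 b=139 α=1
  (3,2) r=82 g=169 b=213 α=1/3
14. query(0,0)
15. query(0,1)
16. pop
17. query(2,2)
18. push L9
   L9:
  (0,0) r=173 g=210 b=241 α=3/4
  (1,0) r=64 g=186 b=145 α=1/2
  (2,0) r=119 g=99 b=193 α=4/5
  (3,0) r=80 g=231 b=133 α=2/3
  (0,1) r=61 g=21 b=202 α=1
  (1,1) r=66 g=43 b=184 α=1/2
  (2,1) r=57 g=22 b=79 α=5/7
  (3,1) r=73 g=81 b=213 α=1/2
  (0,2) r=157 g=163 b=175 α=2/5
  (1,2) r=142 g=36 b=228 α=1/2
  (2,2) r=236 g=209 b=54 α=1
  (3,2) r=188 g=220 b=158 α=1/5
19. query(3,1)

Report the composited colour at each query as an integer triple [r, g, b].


at x=2,y=1 over L1,L2,L3,L4,L5,L6:
+L1 (α=1/7) → [227/7, 142/7, 58/7]
+L2 (α=1/2) → [353/14, 708/7, 1619/14]
+L3 (α=1/4) → [1115/56, 2915/28, 7811/56]
+L4 (α=5/7) → [28695/196, 10755/98, 11451/196]
+L5 (α=2/3) → [22501/196, 42115/294, 108275/588]
+L6 (α=1/6) → [125245/1176, 282017/1764, 544315/3528]
→ [107, 160, 154]

query (1,1) [L1,L2,L3,L4,L5,L6] — begin 0,0,0
+L1 (α=1/2) → [179/2, 179/2, 65]
+L2 (α=4/5) → [1387/10, 1851/10, 837/5]
+L3 (α=1/2) → [2777/20, 3031/20, 976/5]
+L4 (α=1/2) → [4097/40, 8051/40, 683/5]
+L5 (α=1/6) → [4601/48, 3313/16, 355/3]
+L6 (α=1/4) → [6041/64, 12643/64, 97]
→ [94, 198, 97]

(3,0) stack=L1,L2,L3,L4,L5; from [0,0,0]:
after L1 α=5/6: [125/6, 335/6, 40]
after L2 α=1/6: [1603/36, 1957/36, 52]
after L3 α=3/8: [13415/288, 13349/288, 451/4]
after L4 α=1/2: [53735/576, 81605/576, 1107/8]
after L5 α=2/3: [134375/1728, 120773/1728, 2275/24]
rounded: [78, 70, 95]

(0,0) stack=L1,L2,L3,L4,L7,L8; from [0,0,0]:
+L1 (α=1/2) → [65, 191/2, 159/2]
+L2 (α=1) → [175, 121, 185]
+L3 (α=3/4) → [395/2, 193/4, 623/4]
+L4 (α=1/2) → [691/4, 621/8, 931/8]
+L7 (α=0) → [691/4, 621/8, 931/8]
+L8 (α=1/2) → [1063/8, 1413/16, 2627/16]
= [133, 88, 164]

(0,1) stack=L1,L2,L3,L4,L7,L8; from [0,0,0]:
after L1 α=3/8: [615/8, 57/2, 147/2]
after L2 α=1/2: [831/16, 453/4, 545/4]
after L3 α=1/4: [4733/64, 1819/16, 2295/16]
after L4 α=1/2: [12669/128, 5595/32, 4663/32]
after L7 α=1/3: [7999/64, 8299/48, 8039/48]
after L8 α=3/4: [20671/256, 42715/192, 44039/192]
rounded: [81, 222, 229]

query (2,2) [L1,L2,L3,L4,L7] — begin 0,0,0
after L1 α=1: [1, 25, 186]
after L2 α=1/2: [24, 41/2, 373/2]
after L3 α=3/5: [546/5, 686/5, 772/5]
after L4 α=1/2: [1301/10, 1531/10, 451/5]
after L7 α=2/7: [191/2, 2495/14, 907/7]
rounded: [96, 178, 130]

at x=3,y=1 over L1,L2,L3,L4,L7,L9:
after L1 α=1/4: [35/2, 229/4, 29/2]
after L2 α=3/5: [788/5, 301/10, 737/5]
after L3 α=1/6: [953/6, 659/12, 749/6]
after L4 α=5/6: [5753/36, 11279/72, 6299/36]
after L7 α=0: [5753/36, 11279/72, 6299/36]
after L9 α=1/2: [8381/72, 17111/144, 13967/72]
rounded: [116, 119, 194]


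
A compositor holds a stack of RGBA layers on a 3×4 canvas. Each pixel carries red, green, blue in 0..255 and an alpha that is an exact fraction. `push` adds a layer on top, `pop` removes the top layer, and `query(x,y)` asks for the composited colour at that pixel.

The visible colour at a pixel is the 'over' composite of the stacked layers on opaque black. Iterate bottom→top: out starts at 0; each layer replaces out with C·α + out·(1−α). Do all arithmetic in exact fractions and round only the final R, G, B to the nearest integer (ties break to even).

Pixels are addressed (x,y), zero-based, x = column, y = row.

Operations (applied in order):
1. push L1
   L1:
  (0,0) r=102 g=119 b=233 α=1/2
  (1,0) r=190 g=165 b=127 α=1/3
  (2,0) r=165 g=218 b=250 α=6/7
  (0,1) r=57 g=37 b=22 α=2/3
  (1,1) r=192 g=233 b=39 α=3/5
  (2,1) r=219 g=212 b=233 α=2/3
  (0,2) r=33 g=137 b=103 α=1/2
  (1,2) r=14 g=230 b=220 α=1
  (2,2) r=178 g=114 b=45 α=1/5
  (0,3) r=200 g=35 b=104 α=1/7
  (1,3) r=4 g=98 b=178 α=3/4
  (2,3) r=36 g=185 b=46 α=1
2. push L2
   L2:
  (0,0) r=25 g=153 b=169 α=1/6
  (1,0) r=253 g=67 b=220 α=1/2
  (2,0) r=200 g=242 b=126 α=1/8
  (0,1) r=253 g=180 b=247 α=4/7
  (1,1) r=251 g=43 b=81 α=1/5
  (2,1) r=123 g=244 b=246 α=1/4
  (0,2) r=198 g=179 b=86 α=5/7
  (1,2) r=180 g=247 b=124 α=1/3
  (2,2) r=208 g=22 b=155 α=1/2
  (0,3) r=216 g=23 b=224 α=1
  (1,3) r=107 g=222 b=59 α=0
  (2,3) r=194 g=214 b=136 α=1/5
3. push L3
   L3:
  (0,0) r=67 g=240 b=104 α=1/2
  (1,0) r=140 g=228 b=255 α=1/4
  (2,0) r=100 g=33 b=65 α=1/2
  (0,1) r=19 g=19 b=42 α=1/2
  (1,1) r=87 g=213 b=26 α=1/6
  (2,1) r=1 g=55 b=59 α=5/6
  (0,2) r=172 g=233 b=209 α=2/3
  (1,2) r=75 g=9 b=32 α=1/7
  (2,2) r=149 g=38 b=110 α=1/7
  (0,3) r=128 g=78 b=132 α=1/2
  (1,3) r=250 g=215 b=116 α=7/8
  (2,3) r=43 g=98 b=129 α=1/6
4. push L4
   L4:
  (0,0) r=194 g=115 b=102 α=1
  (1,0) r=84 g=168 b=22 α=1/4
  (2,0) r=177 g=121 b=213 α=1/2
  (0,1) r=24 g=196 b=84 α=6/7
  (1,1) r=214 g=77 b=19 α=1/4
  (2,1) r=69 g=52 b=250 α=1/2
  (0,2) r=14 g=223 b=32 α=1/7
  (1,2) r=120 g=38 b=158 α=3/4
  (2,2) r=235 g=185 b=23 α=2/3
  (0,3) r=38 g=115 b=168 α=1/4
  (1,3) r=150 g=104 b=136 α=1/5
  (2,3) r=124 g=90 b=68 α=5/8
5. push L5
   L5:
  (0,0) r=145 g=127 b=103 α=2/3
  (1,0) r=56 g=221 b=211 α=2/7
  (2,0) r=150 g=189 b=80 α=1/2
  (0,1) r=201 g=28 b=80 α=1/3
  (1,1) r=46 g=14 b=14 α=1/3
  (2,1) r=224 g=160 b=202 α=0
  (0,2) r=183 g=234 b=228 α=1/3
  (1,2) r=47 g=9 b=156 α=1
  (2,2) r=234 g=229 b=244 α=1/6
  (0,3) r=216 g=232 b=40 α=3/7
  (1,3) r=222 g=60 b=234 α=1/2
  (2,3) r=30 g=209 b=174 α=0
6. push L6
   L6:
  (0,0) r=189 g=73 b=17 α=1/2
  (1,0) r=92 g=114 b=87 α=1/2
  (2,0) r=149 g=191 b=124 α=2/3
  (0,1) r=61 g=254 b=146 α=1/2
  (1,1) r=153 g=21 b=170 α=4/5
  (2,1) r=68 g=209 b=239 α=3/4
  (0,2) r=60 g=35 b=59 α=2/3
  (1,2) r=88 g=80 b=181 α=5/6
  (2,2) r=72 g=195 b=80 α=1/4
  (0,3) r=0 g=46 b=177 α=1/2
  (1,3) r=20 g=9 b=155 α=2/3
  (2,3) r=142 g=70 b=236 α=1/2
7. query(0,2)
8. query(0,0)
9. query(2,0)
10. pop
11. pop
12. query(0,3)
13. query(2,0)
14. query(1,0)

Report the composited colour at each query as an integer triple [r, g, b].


query (0,2) [L1,L2,L3,L4,L5,L6] — begin 0,0,0
+L1 (α=1/2) → [33/2, 137/2, 103/2]
+L2 (α=5/7) → [1023/7, 1032/7, 533/7]
+L3 (α=2/3) → [3431/21, 4294/21, 1153/7]
+L4 (α=1/7) → [6960/49, 10149/49, 7142/49]
+L5 (α=1/3) → [7629/49, 10588/49, 25456/147]
+L6 (α=2/3) → [4503/49, 14018/147, 42802/441]
rounded: [92, 95, 97]

query (0,0) [L1,L2,L3,L4,L5,L6] — begin 0,0,0
L1 α=1/2: [51, 119/2, 233/2]
L2 α=1/6: [140/3, 901/12, 501/4]
L3 α=1/2: [341/6, 3781/24, 917/8]
L4 α=1: [194, 115, 102]
L5 α=2/3: [484/3, 123, 308/3]
L6 α=1/2: [1051/6, 98, 359/6]
rounded: [175, 98, 60]

(2,0) stack=L1,L2,L3,L4,L5,L6; from [0,0,0]:
after L1 α=6/7: [990/7, 1308/7, 1500/7]
after L2 α=1/8: [595/4, 775/4, 813/4]
after L3 α=1/2: [995/8, 907/8, 1073/8]
after L4 α=1/2: [2411/16, 1875/16, 2777/16]
after L5 α=1/2: [4811/32, 4899/32, 4057/32]
after L6 α=2/3: [14347/96, 17123/96, 11993/96]
= [149, 178, 125]

(0,3) stack=L1,L2,L3,L4; from [0,0,0]:
after L1 α=1/7: [200/7, 5, 104/7]
after L2 α=1: [216, 23, 224]
after L3 α=1/2: [172, 101/2, 178]
after L4 α=1/4: [277/2, 533/8, 351/2]
= [138, 67, 176]

(2,0) stack=L1,L2,L3,L4; from [0,0,0]:
L1 α=6/7: [990/7, 1308/7, 1500/7]
L2 α=1/8: [595/4, 775/4, 813/4]
L3 α=1/2: [995/8, 907/8, 1073/8]
L4 α=1/2: [2411/16, 1875/16, 2777/16]
= [151, 117, 174]

at x=1,y=0 over L1,L2,L3,L4:
after L1 α=1/3: [190/3, 55, 127/3]
after L2 α=1/2: [949/6, 61, 787/6]
after L3 α=1/4: [1229/8, 411/4, 1297/8]
after L4 α=1/4: [4359/32, 1905/16, 4067/32]
rounded: [136, 119, 127]


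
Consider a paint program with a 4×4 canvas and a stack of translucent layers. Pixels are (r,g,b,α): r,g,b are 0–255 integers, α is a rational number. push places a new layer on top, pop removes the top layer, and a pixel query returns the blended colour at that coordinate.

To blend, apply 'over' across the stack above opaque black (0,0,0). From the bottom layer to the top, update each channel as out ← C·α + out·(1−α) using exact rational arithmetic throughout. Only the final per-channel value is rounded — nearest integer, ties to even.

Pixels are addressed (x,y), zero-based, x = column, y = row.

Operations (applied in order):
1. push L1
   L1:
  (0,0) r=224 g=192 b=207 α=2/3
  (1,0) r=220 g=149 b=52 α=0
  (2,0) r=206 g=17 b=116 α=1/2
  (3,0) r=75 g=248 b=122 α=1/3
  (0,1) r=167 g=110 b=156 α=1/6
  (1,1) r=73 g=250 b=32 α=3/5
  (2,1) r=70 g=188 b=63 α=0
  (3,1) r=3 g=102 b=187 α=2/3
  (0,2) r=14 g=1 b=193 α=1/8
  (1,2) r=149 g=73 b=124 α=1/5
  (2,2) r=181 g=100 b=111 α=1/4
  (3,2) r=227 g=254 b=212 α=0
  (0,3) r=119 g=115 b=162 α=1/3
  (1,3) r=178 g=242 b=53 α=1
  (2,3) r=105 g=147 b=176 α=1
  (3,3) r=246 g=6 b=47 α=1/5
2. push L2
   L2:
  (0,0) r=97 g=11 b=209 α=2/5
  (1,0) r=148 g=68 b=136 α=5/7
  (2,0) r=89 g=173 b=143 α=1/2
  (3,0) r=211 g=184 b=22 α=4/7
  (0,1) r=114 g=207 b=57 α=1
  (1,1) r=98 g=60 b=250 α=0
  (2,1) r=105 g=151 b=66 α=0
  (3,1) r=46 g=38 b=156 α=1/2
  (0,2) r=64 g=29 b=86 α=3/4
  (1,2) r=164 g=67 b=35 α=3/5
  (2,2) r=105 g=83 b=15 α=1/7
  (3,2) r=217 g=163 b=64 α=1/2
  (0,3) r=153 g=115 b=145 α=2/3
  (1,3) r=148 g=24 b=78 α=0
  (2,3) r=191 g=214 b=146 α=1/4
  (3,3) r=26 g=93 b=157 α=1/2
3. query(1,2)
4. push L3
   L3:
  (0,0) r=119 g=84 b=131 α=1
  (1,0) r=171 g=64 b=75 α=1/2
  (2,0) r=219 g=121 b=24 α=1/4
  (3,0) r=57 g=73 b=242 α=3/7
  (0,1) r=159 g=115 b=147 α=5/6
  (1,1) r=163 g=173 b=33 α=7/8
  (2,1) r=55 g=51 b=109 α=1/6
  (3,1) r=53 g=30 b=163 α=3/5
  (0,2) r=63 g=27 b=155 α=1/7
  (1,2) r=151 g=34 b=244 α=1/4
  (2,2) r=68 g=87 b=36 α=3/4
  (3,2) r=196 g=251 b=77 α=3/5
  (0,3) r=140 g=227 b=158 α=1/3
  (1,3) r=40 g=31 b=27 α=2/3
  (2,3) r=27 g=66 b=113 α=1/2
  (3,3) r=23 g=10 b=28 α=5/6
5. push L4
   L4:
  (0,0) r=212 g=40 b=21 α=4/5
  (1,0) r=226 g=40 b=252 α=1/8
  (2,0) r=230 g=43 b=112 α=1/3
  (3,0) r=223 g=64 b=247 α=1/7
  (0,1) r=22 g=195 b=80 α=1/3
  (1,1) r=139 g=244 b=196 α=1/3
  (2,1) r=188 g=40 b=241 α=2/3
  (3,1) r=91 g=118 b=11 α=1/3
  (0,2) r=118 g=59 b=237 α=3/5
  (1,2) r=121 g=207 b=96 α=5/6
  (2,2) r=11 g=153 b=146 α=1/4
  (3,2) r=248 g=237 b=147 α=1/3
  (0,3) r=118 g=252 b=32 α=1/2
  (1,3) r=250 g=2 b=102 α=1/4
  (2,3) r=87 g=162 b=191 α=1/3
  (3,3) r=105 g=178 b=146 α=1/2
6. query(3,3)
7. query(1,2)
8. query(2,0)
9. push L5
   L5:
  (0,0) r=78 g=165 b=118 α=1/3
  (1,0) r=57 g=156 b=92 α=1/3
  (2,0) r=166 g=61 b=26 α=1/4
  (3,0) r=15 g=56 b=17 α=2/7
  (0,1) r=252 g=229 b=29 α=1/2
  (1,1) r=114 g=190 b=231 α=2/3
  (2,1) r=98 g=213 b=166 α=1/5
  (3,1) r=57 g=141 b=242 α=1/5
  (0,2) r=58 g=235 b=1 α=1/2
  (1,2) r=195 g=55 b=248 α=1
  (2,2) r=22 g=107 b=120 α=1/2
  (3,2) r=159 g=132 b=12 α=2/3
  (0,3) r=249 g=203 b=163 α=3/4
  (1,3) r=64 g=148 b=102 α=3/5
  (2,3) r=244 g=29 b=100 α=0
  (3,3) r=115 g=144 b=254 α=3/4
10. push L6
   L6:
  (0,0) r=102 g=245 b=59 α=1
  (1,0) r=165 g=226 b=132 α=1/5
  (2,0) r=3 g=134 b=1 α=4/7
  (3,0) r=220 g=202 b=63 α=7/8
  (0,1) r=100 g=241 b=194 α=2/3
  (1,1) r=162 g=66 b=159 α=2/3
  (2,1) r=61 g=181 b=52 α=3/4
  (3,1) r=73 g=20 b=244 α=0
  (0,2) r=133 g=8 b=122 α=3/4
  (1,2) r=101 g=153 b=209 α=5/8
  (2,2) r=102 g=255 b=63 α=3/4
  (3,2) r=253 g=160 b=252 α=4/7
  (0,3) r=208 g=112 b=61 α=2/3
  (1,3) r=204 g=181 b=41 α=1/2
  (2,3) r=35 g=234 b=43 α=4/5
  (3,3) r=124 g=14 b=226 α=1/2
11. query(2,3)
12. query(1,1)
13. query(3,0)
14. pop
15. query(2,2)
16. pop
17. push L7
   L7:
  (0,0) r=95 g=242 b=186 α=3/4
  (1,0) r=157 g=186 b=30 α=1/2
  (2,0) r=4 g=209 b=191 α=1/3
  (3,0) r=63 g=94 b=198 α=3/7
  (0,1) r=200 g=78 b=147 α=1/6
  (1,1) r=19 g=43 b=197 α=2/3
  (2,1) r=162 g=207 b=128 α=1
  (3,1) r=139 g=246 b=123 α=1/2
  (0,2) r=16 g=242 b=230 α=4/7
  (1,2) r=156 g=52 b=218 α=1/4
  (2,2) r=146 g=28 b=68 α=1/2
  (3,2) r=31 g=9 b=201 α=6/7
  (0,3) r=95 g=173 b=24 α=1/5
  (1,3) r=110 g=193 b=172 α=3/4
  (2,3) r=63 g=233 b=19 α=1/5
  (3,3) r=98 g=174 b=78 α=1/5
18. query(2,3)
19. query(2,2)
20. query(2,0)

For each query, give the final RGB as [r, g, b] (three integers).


query (1,2) [L1,L2] — begin 0,0,0
L1 α=1/5: [149/5, 73/5, 124/5]
L2 α=3/5: [2758/25, 1151/25, 773/25]
→ [110, 46, 31]

(3,3) stack=L1,L2,L3,L4; from [0,0,0]:
+L1 (α=1/5) → [246/5, 6/5, 47/5]
+L2 (α=1/2) → [188/5, 471/10, 416/5]
+L3 (α=5/6) → [763/30, 971/60, 186/5]
+L4 (α=1/2) → [3913/60, 11651/120, 458/5]
= [65, 97, 92]

at x=1,y=2 over L1,L2,L3,L4:
L1 α=1/5: [149/5, 73/5, 124/5]
L2 α=3/5: [2758/25, 1151/25, 773/25]
L3 α=1/4: [12049/100, 4303/100, 8419/100]
L4 α=5/6: [24183/200, 107803/600, 56419/600]
→ [121, 180, 94]

(2,0) stack=L1,L2,L3,L4; from [0,0,0]:
+L1 (α=1/2) → [103, 17/2, 58]
+L2 (α=1/2) → [96, 363/4, 201/2]
+L3 (α=1/4) → [507/4, 1573/16, 651/8]
+L4 (α=1/3) → [967/6, 639/8, 1099/12]
= [161, 80, 92]

at x=2,y=3 over L1,L2,L3,L4,L5,L6:
L1 α=1: [105, 147, 176]
L2 α=1/4: [253/2, 655/4, 337/2]
L3 α=1/2: [307/4, 919/8, 563/4]
L4 α=1/3: [481/6, 1567/12, 315/2]
L5 α=0: [481/6, 1567/12, 315/2]
L6 α=4/5: [1321/30, 12799/60, 659/10]
→ [44, 213, 66]

query (1,1) [L1,L2,L3,L4,L5,L6] — begin 0,0,0
after L1 α=3/5: [219/5, 150, 96/5]
after L2 α=0: [219/5, 150, 96/5]
after L3 α=7/8: [1481/10, 1361/8, 1251/40]
after L4 α=1/3: [2176/15, 779/4, 5171/60]
after L5 α=2/3: [5596/45, 2299/12, 32891/180]
after L6 α=2/3: [20176/135, 3883/36, 90131/540]
→ [149, 108, 167]

(3,0) stack=L1,L2,L3,L4,L5,L6; from [0,0,0]:
after L1 α=1/3: [25, 248/3, 122/3]
after L2 α=4/7: [919/7, 984/7, 30]
after L3 α=3/7: [4873/49, 5469/49, 846/7]
after L4 α=1/7: [40165/343, 35950/343, 6805/49]
after L5 α=2/7: [211115/2401, 218166/2401, 35691/343]
after L6 α=7/8: [3908655/19208, 903295/4802, 93477/1372]
→ [203, 188, 68]

at x=2,y=2 over L1,L2,L3,L4,L5:
L1 α=1/4: [181/4, 25, 111/4]
L2 α=1/7: [753/14, 233/7, 363/14]
L3 α=3/4: [3609/56, 515/7, 1875/56]
L4 α=1/4: [11443/224, 654/7, 13801/224]
L5 α=1/2: [16371/448, 1403/14, 40681/448]
→ [37, 100, 91]

(2,3) stack=L1,L2,L3,L4,L7; from [0,0,0]:
+L1 (α=1) → [105, 147, 176]
+L2 (α=1/4) → [253/2, 655/4, 337/2]
+L3 (α=1/2) → [307/4, 919/8, 563/4]
+L4 (α=1/3) → [481/6, 1567/12, 315/2]
+L7 (α=1/5) → [1151/15, 2266/15, 649/5]
→ [77, 151, 130]

query (2,2) [L1,L2,L3,L4,L7] — begin 0,0,0
+L1 (α=1/4) → [181/4, 25, 111/4]
+L2 (α=1/7) → [753/14, 233/7, 363/14]
+L3 (α=3/4) → [3609/56, 515/7, 1875/56]
+L4 (α=1/4) → [11443/224, 654/7, 13801/224]
+L7 (α=1/2) → [44147/448, 425/7, 29033/448]
→ [99, 61, 65]

at x=2,y=0 over L1,L2,L3,L4,L7:
L1 α=1/2: [103, 17/2, 58]
L2 α=1/2: [96, 363/4, 201/2]
L3 α=1/4: [507/4, 1573/16, 651/8]
L4 α=1/3: [967/6, 639/8, 1099/12]
L7 α=1/3: [979/9, 1475/12, 2245/18]
→ [109, 123, 125]
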